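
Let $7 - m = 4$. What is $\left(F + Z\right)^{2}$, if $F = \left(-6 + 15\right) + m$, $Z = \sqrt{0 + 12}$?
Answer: $156 + 48 \sqrt{3} \approx 239.14$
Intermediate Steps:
$m = 3$ ($m = 7 - 4 = 3$)
$Z = 2 \sqrt{3}$ ($Z = \sqrt{12} = 2 \sqrt{3} \approx 3.4641$)
$F = 12$ ($F = \left(-6 + 15\right) + 3 = 9 + 3 = 12$)
$\left(F + Z\right)^{2} = \left(12 + 2 \sqrt{3}\right)^{2}$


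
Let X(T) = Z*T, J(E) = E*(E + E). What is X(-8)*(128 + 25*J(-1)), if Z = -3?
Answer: 4272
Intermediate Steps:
J(E) = 2*E² (J(E) = E*(2*E) = 2*E²)
X(T) = -3*T
X(-8)*(128 + 25*J(-1)) = (-3*(-8))*(128 + 25*(2*(-1)²)) = 24*(128 + 25*(2*1)) = 24*(128 + 25*2) = 24*(128 + 50) = 24*178 = 4272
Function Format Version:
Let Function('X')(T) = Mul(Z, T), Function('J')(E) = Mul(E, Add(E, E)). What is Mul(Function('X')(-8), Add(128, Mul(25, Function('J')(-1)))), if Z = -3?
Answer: 4272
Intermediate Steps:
Function('J')(E) = Mul(2, Pow(E, 2)) (Function('J')(E) = Mul(E, Mul(2, E)) = Mul(2, Pow(E, 2)))
Function('X')(T) = Mul(-3, T)
Mul(Function('X')(-8), Add(128, Mul(25, Function('J')(-1)))) = Mul(Mul(-3, -8), Add(128, Mul(25, Mul(2, Pow(-1, 2))))) = Mul(24, Add(128, Mul(25, Mul(2, 1)))) = Mul(24, Add(128, Mul(25, 2))) = Mul(24, Add(128, 50)) = Mul(24, 178) = 4272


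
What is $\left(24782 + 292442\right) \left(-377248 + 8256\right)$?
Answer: $-117053118208$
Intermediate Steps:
$\left(24782 + 292442\right) \left(-377248 + 8256\right) = 317224 \left(-368992\right) = -117053118208$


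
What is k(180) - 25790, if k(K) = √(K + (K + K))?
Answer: -25790 + 6*√15 ≈ -25767.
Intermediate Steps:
k(K) = √3*√K (k(K) = √(K + 2*K) = √(3*K) = √3*√K)
k(180) - 25790 = √3*√180 - 25790 = √3*(6*√5) - 25790 = 6*√15 - 25790 = -25790 + 6*√15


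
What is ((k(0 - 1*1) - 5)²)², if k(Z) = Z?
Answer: 1296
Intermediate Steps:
((k(0 - 1*1) - 5)²)² = (((0 - 1*1) - 5)²)² = (((0 - 1) - 5)²)² = ((-1 - 5)²)² = ((-6)²)² = 36² = 1296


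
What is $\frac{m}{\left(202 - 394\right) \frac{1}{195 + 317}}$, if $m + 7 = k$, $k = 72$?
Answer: $- \frac{520}{3} \approx -173.33$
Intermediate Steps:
$m = 65$ ($m = -7 + 72 = 65$)
$\frac{m}{\left(202 - 394\right) \frac{1}{195 + 317}} = \frac{65}{\left(202 - 394\right) \frac{1}{195 + 317}} = \frac{65}{\left(-192\right) \frac{1}{512}} = \frac{65}{- \frac{3}{8}} = 65 \left(- \frac{8}{3}\right) = - \frac{520}{3}$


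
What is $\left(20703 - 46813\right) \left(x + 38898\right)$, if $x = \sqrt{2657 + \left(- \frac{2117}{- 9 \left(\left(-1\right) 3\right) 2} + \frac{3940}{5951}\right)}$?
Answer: $-1015626780 - \frac{13055 \sqrt{30044887647126}}{53559} \approx -1.017 \cdot 10^{9}$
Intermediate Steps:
$x = \frac{\sqrt{30044887647126}}{107118}$ ($x = \sqrt{2657 + \left(- \frac{2117}{\left(-9\right) \left(-3\right) 2} + 3940 \cdot \frac{1}{5951}\right)} = \sqrt{2657 + \left(- \frac{2117}{27 \cdot 2} + \frac{3940}{5951}\right)} = \sqrt{2657 + \left(- \frac{2117}{54} + \frac{3940}{5951}\right)} = \sqrt{2657 - \frac{12385507}{321354}} = \sqrt{\frac{841452071}{321354}} = \frac{\sqrt{30044887647126}}{107118} \approx 51.171$)
$\left(20703 - 46813\right) \left(x + 38898\right) = \left(20703 - 46813\right) \left(\frac{\sqrt{30044887647126}}{107118} + 38898\right) = - 26110 \left(38898 + \frac{\sqrt{30044887647126}}{107118}\right) = -1015626780 - \frac{13055 \sqrt{30044887647126}}{53559}$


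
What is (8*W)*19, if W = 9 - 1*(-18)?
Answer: 4104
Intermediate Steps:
W = 27 (W = 9 + 18 = 27)
(8*W)*19 = (8*27)*19 = 216*19 = 4104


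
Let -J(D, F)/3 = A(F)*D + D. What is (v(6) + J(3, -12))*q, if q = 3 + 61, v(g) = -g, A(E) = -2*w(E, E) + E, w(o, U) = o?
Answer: -7872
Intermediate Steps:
A(E) = -E (A(E) = -2*E + E = -E)
J(D, F) = -3*D + 3*D*F (J(D, F) = -3*((-F)*D + D) = -3*(-D*F + D) = -3*(D - D*F) = -3*D + 3*D*F)
q = 64
(v(6) + J(3, -12))*q = (-1*6 + 3*3*(-1 - 12))*64 = (-6 + 3*3*(-13))*64 = (-6 - 117)*64 = -123*64 = -7872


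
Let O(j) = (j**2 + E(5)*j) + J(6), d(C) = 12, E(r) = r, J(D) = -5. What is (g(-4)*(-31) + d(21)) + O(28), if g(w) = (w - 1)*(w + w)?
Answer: -309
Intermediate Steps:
g(w) = 2*w*(-1 + w) (g(w) = (-1 + w)*(2*w) = 2*w*(-1 + w))
O(j) = -5 + j**2 + 5*j (O(j) = (j**2 + 5*j) - 5 = -5 + j**2 + 5*j)
(g(-4)*(-31) + d(21)) + O(28) = ((2*(-4)*(-1 - 4))*(-31) + 12) + (-5 + 28**2 + 5*28) = ((2*(-4)*(-5))*(-31) + 12) + (-5 + 784 + 140) = (40*(-31) + 12) + 919 = (-1240 + 12) + 919 = -1228 + 919 = -309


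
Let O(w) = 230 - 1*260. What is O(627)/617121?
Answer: -10/205707 ≈ -4.8613e-5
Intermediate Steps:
O(w) = -30 (O(w) = 230 - 260 = -30)
O(627)/617121 = -30/617121 = -30*1/617121 = -10/205707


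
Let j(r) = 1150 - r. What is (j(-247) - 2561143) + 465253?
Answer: -2094493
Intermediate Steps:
(j(-247) - 2561143) + 465253 = ((1150 - 1*(-247)) - 2561143) + 465253 = ((1150 + 247) - 2561143) + 465253 = (1397 - 2561143) + 465253 = -2559746 + 465253 = -2094493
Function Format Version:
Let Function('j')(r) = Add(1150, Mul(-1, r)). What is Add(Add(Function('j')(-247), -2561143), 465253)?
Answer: -2094493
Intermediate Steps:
Add(Add(Function('j')(-247), -2561143), 465253) = Add(Add(Add(1150, Mul(-1, -247)), -2561143), 465253) = Add(Add(Add(1150, 247), -2561143), 465253) = Add(Add(1397, -2561143), 465253) = Add(-2559746, 465253) = -2094493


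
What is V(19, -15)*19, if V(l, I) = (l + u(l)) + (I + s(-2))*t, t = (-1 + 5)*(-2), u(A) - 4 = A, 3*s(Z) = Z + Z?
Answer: 9842/3 ≈ 3280.7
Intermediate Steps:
s(Z) = 2*Z/3 (s(Z) = (Z + Z)/3 = (2*Z)/3 = 2*Z/3)
u(A) = 4 + A
t = -8 (t = 4*(-2) = -8)
V(l, I) = 44/3 - 8*I + 2*l (V(l, I) = (l + (4 + l)) + (I + (2/3)*(-2))*(-8) = (4 + 2*l) + (I - 4/3)*(-8) = (4 + 2*l) + (-4/3 + I)*(-8) = (4 + 2*l) + (32/3 - 8*I) = 44/3 - 8*I + 2*l)
V(19, -15)*19 = (44/3 - 8*(-15) + 2*19)*19 = (44/3 + 120 + 38)*19 = (518/3)*19 = 9842/3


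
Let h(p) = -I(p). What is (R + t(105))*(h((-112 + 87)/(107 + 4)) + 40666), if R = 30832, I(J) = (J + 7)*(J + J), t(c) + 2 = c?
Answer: 15501014545910/12321 ≈ 1.2581e+9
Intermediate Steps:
t(c) = -2 + c
I(J) = 2*J*(7 + J) (I(J) = (7 + J)*(2*J) = 2*J*(7 + J))
h(p) = -2*p*(7 + p)
(R + t(105))*(h((-112 + 87)/(107 + 4)) + 40666) = (30832 + (-2 + 105))*(-2*(-112 + 87)/(107 + 4)*(7 + (-112 + 87)/(107 + 4)) + 40666) = (30832 + 103)*(-2*(-25/111)*(7 - 25/111) + 40666) = 30935*(-2*(-25*1/111)*(7 - 25*1/111) + 40666) = 30935*(-2*(-25/111)*(7 - 25/111) + 40666) = 30935*(-2*(-25/111)*752/111 + 40666) = 30935*(37600/12321 + 40666) = 30935*(501083386/12321) = 15501014545910/12321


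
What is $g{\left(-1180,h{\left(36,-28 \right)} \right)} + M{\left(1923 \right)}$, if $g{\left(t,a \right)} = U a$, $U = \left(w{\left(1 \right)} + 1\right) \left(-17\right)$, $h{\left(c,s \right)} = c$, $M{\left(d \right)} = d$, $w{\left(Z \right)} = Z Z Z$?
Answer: $699$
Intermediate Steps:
$w{\left(Z \right)} = Z^{3}$ ($w{\left(Z \right)} = Z^{2} Z = Z^{3}$)
$U = -34$ ($U = \left(1^{3} + 1\right) \left(-17\right) = \left(1 + 1\right) \left(-17\right) = 2 \left(-17\right) = -34$)
$g{\left(t,a \right)} = - 34 a$
$g{\left(-1180,h{\left(36,-28 \right)} \right)} + M{\left(1923 \right)} = \left(-34\right) 36 + 1923 = -1224 + 1923 = 699$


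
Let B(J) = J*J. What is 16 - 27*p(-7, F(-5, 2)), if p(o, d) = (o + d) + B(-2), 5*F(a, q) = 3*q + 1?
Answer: 296/5 ≈ 59.200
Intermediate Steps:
B(J) = J²
F(a, q) = ⅕ + 3*q/5 (F(a, q) = (3*q + 1)/5 = (1 + 3*q)/5 = ⅕ + 3*q/5)
p(o, d) = 4 + d + o (p(o, d) = (o + d) + (-2)² = (d + o) + 4 = 4 + d + o)
16 - 27*p(-7, F(-5, 2)) = 16 - 27*(4 + (⅕ + (⅗)*2) - 7) = 16 - 27*(4 + (⅕ + 6/5) - 7) = 16 - 27*(4 + 7/5 - 7) = 16 - 27*(-8/5) = 16 + 216/5 = 296/5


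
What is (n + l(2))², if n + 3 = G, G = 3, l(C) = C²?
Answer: 16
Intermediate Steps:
n = 0 (n = -3 + 3 = 0)
(n + l(2))² = (0 + 2²)² = (0 + 4)² = 4² = 16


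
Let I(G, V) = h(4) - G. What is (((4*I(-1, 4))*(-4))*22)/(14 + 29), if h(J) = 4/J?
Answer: -704/43 ≈ -16.372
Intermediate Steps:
I(G, V) = 1 - G (I(G, V) = 4/4 - G = 4*(¼) - G = 1 - G)
(((4*I(-1, 4))*(-4))*22)/(14 + 29) = (((4*(1 - 1*(-1)))*(-4))*22)/(14 + 29) = (((4*(1 + 1))*(-4))*22)/43 = (((4*2)*(-4))*22)*(1/43) = ((8*(-4))*22)*(1/43) = -32*22*(1/43) = -704*1/43 = -704/43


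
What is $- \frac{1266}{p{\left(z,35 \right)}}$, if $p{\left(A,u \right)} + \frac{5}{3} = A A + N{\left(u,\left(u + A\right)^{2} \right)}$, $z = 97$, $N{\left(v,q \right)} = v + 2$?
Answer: $- \frac{3798}{28333} \approx -0.13405$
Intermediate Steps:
$N{\left(v,q \right)} = 2 + v$
$p{\left(A,u \right)} = \frac{1}{3} + u + A^{2}$ ($p{\left(A,u \right)} = - \frac{5}{3} + \left(A A + \left(2 + u\right)\right) = - \frac{5}{3} + \left(A^{2} + \left(2 + u\right)\right) = - \frac{5}{3} + \left(2 + u + A^{2}\right) = \frac{1}{3} + u + A^{2}$)
$- \frac{1266}{p{\left(z,35 \right)}} = - \frac{1266}{\frac{1}{3} + 35 + 97^{2}} = - \frac{1266}{\frac{1}{3} + 35 + 9409} = - \frac{1266}{\frac{28333}{3}} = \left(-1266\right) \frac{3}{28333} = - \frac{3798}{28333}$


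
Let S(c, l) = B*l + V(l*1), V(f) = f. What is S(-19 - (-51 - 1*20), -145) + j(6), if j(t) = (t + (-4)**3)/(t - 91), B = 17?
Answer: -221792/85 ≈ -2609.3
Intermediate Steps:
j(t) = (-64 + t)/(-91 + t) (j(t) = (t - 64)/(-91 + t) = (-64 + t)/(-91 + t))
S(c, l) = 18*l (S(c, l) = 17*l + l*1 = 17*l + l = 18*l)
S(-19 - (-51 - 1*20), -145) + j(6) = 18*(-145) + (-64 + 6)/(-91 + 6) = -2610 - 58/(-85) = -2610 - 1/85*(-58) = -2610 + 58/85 = -221792/85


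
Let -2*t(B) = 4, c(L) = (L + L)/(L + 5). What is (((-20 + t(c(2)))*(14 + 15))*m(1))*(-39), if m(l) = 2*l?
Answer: 49764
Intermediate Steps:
c(L) = 2*L/(5 + L) (c(L) = (2*L)/(5 + L) = 2*L/(5 + L))
t(B) = -2 (t(B) = -½*4 = -2)
(((-20 + t(c(2)))*(14 + 15))*m(1))*(-39) = (((-20 - 2)*(14 + 15))*(2*1))*(-39) = (-22*29*2)*(-39) = -638*2*(-39) = -1276*(-39) = 49764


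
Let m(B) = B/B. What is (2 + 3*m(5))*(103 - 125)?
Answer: -110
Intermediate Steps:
m(B) = 1
(2 + 3*m(5))*(103 - 125) = (2 + 3*1)*(103 - 125) = (2 + 3)*(-22) = 5*(-22) = -110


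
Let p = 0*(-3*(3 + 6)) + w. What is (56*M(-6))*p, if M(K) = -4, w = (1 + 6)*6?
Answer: -9408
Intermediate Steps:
w = 42 (w = 7*6 = 42)
p = 42 (p = 0*(-3*(3 + 6)) + 42 = 0*(-3*9) + 42 = 0*(-27) + 42 = 0 + 42 = 42)
(56*M(-6))*p = (56*(-4))*42 = -224*42 = -9408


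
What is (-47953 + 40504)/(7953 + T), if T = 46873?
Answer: -7449/54826 ≈ -0.13587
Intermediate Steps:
(-47953 + 40504)/(7953 + T) = (-47953 + 40504)/(7953 + 46873) = -7449/54826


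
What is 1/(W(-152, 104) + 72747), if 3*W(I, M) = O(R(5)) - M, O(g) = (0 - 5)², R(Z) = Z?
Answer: 3/218162 ≈ 1.3751e-5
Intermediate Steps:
O(g) = 25 (O(g) = (-5)² = 25)
W(I, M) = 25/3 - M/3 (W(I, M) = (25 - M)/3 = 25/3 - M/3)
1/(W(-152, 104) + 72747) = 1/((25/3 - ⅓*104) + 72747) = 1/((25/3 - 104/3) + 72747) = 1/(-79/3 + 72747) = 1/(218162/3) = 3/218162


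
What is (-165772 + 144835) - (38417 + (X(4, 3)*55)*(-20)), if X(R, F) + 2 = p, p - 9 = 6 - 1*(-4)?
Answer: -40654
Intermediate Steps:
p = 19 (p = 9 + (6 - 1*(-4)) = 9 + (6 + 4) = 9 + 10 = 19)
X(R, F) = 17 (X(R, F) = -2 + 19 = 17)
(-165772 + 144835) - (38417 + (X(4, 3)*55)*(-20)) = (-165772 + 144835) - (38417 + (17*55)*(-20)) = -20937 - (38417 + 935*(-20)) = -20937 - (38417 - 18700) = -20937 - 1*19717 = -20937 - 19717 = -40654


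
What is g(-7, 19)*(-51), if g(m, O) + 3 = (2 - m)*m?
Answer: 3366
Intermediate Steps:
g(m, O) = -3 + m*(2 - m) (g(m, O) = -3 + (2 - m)*m = -3 + m*(2 - m))
g(-7, 19)*(-51) = (-3 - 1*(-7)**2 + 2*(-7))*(-51) = (-3 - 1*49 - 14)*(-51) = (-3 - 49 - 14)*(-51) = -66*(-51) = 3366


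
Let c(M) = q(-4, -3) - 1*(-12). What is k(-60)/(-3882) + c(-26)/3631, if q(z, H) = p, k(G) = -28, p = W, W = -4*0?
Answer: 74126/7047771 ≈ 0.010518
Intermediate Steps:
W = 0
p = 0
q(z, H) = 0
c(M) = 12 (c(M) = 0 - 1*(-12) = 0 + 12 = 12)
k(-60)/(-3882) + c(-26)/3631 = -28/(-3882) + 12/3631 = -28*(-1/3882) + 12*(1/3631) = 14/1941 + 12/3631 = 74126/7047771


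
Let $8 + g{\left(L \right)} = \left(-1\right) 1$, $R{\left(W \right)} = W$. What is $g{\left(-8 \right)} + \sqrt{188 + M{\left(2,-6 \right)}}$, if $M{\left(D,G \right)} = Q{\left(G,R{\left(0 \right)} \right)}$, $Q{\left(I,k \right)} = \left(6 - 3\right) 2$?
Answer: $-9 + \sqrt{194} \approx 4.9284$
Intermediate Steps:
$g{\left(L \right)} = -9$ ($g{\left(L \right)} = -8 - 1 = -9$)
$Q{\left(I,k \right)} = 6$ ($Q{\left(I,k \right)} = 3 \cdot 2 = 6$)
$M{\left(D,G \right)} = 6$
$g{\left(-8 \right)} + \sqrt{188 + M{\left(2,-6 \right)}} = -9 + \sqrt{188 + 6} = -9 + \sqrt{194}$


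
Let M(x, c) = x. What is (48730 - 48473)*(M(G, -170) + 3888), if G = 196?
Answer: 1049588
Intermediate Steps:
(48730 - 48473)*(M(G, -170) + 3888) = (48730 - 48473)*(196 + 3888) = 257*4084 = 1049588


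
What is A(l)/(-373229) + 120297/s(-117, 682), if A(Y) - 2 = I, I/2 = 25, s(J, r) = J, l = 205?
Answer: -14966111699/14555931 ≈ -1028.2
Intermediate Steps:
I = 50 (I = 2*25 = 50)
A(Y) = 52 (A(Y) = 2 + 50 = 52)
A(l)/(-373229) + 120297/s(-117, 682) = 52/(-373229) + 120297/(-117) = 52*(-1/373229) + 120297*(-1/117) = -52/373229 - 40099/39 = -14966111699/14555931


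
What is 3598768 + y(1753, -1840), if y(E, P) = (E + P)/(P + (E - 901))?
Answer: 3555582871/988 ≈ 3.5988e+6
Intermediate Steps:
y(E, P) = (E + P)/(-901 + E + P) (y(E, P) = (E + P)/(P + (-901 + E)) = (E + P)/(-901 + E + P))
3598768 + y(1753, -1840) = 3598768 + (1753 - 1840)/(-901 + 1753 - 1840) = 3598768 - 87/(-988) = 3598768 - 1/988*(-87) = 3598768 + 87/988 = 3555582871/988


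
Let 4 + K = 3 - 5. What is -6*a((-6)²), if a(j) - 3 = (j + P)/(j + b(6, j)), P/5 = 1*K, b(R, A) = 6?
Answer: -132/7 ≈ -18.857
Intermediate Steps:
K = -6 (K = -4 + (3 - 5) = -4 - 2 = -6)
P = -30 (P = 5*(1*(-6)) = 5*(-6) = -30)
a(j) = 3 + (-30 + j)/(6 + j) (a(j) = 3 + (j - 30)/(j + 6) = 3 + (-30 + j)/(6 + j))
-6*a((-6)²) = -24*(-3 + (-6)²)/(6 + (-6)²) = -24*(-3 + 36)/(6 + 36) = -24*33/42 = -6*22/7 = -132/7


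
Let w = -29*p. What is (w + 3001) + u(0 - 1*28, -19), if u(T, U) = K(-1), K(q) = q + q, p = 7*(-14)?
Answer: 5841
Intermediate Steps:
p = -98
K(q) = 2*q
u(T, U) = -2 (u(T, U) = 2*(-1) = -2)
w = 2842 (w = -29*(-98) = 2842)
(w + 3001) + u(0 - 1*28, -19) = (2842 + 3001) - 2 = 5843 - 2 = 5841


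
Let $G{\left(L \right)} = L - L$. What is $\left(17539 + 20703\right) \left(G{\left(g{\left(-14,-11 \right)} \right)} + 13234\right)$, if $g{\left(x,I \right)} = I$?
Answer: $506094628$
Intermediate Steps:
$G{\left(L \right)} = 0$
$\left(17539 + 20703\right) \left(G{\left(g{\left(-14,-11 \right)} \right)} + 13234\right) = \left(17539 + 20703\right) \left(0 + 13234\right) = 38242 \cdot 13234 = 506094628$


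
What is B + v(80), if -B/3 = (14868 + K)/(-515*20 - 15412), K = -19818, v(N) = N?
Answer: 1021055/12856 ≈ 79.422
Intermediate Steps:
B = -7425/12856 (B = -3*(14868 - 19818)/(-515*20 - 15412) = -(-14850)/(-10300 - 15412) = -(-14850)/(-25712) = -(-14850)*(-1)/25712 = -3*2475/12856 = -7425/12856 ≈ -0.57755)
B + v(80) = -7425/12856 + 80 = 1021055/12856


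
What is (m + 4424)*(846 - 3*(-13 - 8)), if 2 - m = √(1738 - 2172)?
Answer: 4023234 - 909*I*√434 ≈ 4.0232e+6 - 18937.0*I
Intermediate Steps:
m = 2 - I*√434 (m = 2 - √(1738 - 2172) = 2 - √(-434) = 2 - I*√434 ≈ 2.0 - 20.833*I)
(m + 4424)*(846 - 3*(-13 - 8)) = ((2 - I*√434) + 4424)*(846 - 3*(-13 - 8)) = (4426 - I*√434)*(846 - 3*(-21)) = (4426 - I*√434)*(846 + 63) = (4426 - I*√434)*909 = 4023234 - 909*I*√434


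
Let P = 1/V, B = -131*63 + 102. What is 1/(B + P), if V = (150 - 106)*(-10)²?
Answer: -4400/35864399 ≈ -0.00012268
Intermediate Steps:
V = 4400 (V = 44*100 = 4400)
B = -8151 (B = -8253 + 102 = -8151)
P = 1/4400 ≈ 0.00022727
1/(B + P) = 1/(-8151 + 1/4400) = 1/(-35864399/4400) = -4400/35864399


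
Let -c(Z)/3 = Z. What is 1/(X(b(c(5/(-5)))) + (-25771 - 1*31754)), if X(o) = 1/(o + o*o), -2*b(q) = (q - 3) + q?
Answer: -3/172571 ≈ -1.7384e-5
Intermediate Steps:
c(Z) = -3*Z
b(q) = 3/2 - q (b(q) = -((q - 3) + q)/2 = -((-3 + q) + q)/2 = -(-3 + 2*q)/2 = 3/2 - q)
X(o) = 1/(o + o²)
1/(X(b(c(5/(-5)))) + (-25771 - 1*31754)) = 1/(1/((3/2 - (-3)*5/(-5))*(1 + (3/2 - (-3)*5/(-5)))) + (-25771 - 1*31754)) = 1/(1/((3/2 - (-3)*5*(-⅕))*(1 + (3/2 - (-3)*5*(-⅕)))) + (-25771 - 31754)) = 1/(1/((3/2 - (-3)*(-1))*(1 + (3/2 - (-3)*(-1)))) - 57525) = 1/(1/((3/2 - 1*3)*(1 + (3/2 - 1*3))) - 57525) = 1/(1/((3/2 - 3)*(1 + (3/2 - 3))) - 57525) = 1/(1/((-3/2)*(1 - 3/2)) - 57525) = 1/(-2/(3*(-½)) - 57525) = 1/(-⅔*(-2) - 57525) = 1/(4/3 - 57525) = 1/(-172571/3) = -3/172571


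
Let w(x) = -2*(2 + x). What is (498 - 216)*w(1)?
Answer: -1692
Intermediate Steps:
w(x) = -4 - 2*x
(498 - 216)*w(1) = (498 - 216)*(-4 - 2*1) = 282*(-4 - 2) = 282*(-6) = -1692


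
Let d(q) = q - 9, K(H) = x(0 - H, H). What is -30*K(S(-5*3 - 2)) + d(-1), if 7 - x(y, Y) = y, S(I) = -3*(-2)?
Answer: -400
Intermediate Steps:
S(I) = 6
x(y, Y) = 7 - y
K(H) = 7 + H (K(H) = 7 - (0 - H) = 7 - (-1)*H = 7 + H)
d(q) = -9 + q
-30*K(S(-5*3 - 2)) + d(-1) = -30*(7 + 6) + (-9 - 1) = -30*13 - 10 = -390 - 10 = -400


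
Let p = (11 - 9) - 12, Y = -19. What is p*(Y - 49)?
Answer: 680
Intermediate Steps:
p = -10 (p = 2 - 12 = -10)
p*(Y - 49) = -10*(-19 - 49) = -10*(-68) = 680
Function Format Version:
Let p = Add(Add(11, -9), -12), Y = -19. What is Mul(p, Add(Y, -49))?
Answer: 680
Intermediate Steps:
p = -10 (p = Add(2, -12) = -10)
Mul(p, Add(Y, -49)) = Mul(-10, Add(-19, -49)) = Mul(-10, -68) = 680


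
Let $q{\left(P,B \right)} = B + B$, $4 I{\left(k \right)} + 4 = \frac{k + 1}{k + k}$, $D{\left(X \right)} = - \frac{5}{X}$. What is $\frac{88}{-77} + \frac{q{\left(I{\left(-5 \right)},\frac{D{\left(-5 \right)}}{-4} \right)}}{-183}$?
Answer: $- \frac{2921}{2562} \approx -1.1401$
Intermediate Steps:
$I{\left(k \right)} = -1 + \frac{1 + k}{8 k}$ ($I{\left(k \right)} = -1 + \frac{\left(k + 1\right) \frac{1}{k + k}}{4} = -1 + \frac{\left(1 + k\right) \frac{1}{2 k}}{4} = -1 + \frac{\frac{1}{2} \frac{1}{k} \left(1 + k\right)}{4} = -1 + \frac{1 + k}{8 k}$)
$q{\left(P,B \right)} = 2 B$
$\frac{88}{-77} + \frac{q{\left(I{\left(-5 \right)},\frac{D{\left(-5 \right)}}{-4} \right)}}{-183} = \frac{88}{-77} + \frac{2 \frac{\left(-5\right) \frac{1}{-5}}{-4}}{-183} = 88 \left(- \frac{1}{77}\right) + 2 \left(-5\right) \left(- \frac{1}{5}\right) \left(- \frac{1}{4}\right) \left(- \frac{1}{183}\right) = - \frac{8}{7} + 2 \cdot 1 \left(- \frac{1}{4}\right) \left(- \frac{1}{183}\right) = - \frac{8}{7} + 2 \left(- \frac{1}{4}\right) \left(- \frac{1}{183}\right) = - \frac{8}{7} - - \frac{1}{366} = - \frac{8}{7} + \frac{1}{366} = - \frac{2921}{2562}$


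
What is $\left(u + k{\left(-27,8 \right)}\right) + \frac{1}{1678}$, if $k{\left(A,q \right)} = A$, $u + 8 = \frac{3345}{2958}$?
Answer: $- \frac{14008956}{413627} \approx -33.869$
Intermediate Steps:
$u = - \frac{6773}{986}$ ($u = -8 + \frac{3345}{2958} = -8 + 3345 \cdot \frac{1}{2958} = -8 + \frac{1115}{986} = - \frac{6773}{986} \approx -6.8692$)
$\left(u + k{\left(-27,8 \right)}\right) + \frac{1}{1678} = \left(- \frac{6773}{986} - 27\right) + \frac{1}{1678} = - \frac{33395}{986} + \frac{1}{1678} = - \frac{14008956}{413627}$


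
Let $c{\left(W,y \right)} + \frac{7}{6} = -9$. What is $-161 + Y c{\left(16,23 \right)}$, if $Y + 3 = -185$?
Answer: $\frac{5251}{3} \approx 1750.3$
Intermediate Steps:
$Y = -188$ ($Y = -3 - 185 = -188$)
$c{\left(W,y \right)} = - \frac{61}{6}$ ($c{\left(W,y \right)} = - \frac{7}{6} - 9 = - \frac{61}{6}$)
$-161 + Y c{\left(16,23 \right)} = -161 - - \frac{5734}{3} = -161 + \frac{5734}{3} = \frac{5251}{3}$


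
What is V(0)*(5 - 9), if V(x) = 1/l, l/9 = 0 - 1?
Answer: 4/9 ≈ 0.44444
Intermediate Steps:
l = -9 (l = 9*(0 - 1) = 9*(-1) = -9)
V(x) = -⅑ (V(x) = 1/(-9) = -⅑)
V(0)*(5 - 9) = -(5 - 9)/9 = -⅑*(-4) = 4/9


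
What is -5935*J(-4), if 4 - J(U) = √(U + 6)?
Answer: -23740 + 5935*√2 ≈ -15347.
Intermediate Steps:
J(U) = 4 - √(6 + U) (J(U) = 4 - √(U + 6) = 4 - √(6 + U))
-5935*J(-4) = -5935*(4 - √(6 - 4)) = -5935*(4 - √2) = -23740 + 5935*√2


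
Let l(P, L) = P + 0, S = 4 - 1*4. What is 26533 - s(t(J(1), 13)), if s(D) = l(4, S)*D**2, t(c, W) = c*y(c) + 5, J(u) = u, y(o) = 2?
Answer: 26337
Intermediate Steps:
S = 0 (S = 4 - 4 = 0)
l(P, L) = P
t(c, W) = 5 + 2*c (t(c, W) = c*2 + 5 = 2*c + 5 = 5 + 2*c)
s(D) = 4*D**2
26533 - s(t(J(1), 13)) = 26533 - 4*(5 + 2*1)**2 = 26533 - 4*(5 + 2)**2 = 26533 - 4*7**2 = 26533 - 4*49 = 26533 - 1*196 = 26533 - 196 = 26337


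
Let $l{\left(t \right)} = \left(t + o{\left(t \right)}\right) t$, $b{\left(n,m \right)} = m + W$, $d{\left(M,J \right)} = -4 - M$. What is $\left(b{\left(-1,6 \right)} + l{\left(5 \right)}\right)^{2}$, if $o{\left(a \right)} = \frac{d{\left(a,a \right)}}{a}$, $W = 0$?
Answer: $484$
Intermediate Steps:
$o{\left(a \right)} = \frac{-4 - a}{a}$
$b{\left(n,m \right)} = m$ ($b{\left(n,m \right)} = m + 0 = m$)
$l{\left(t \right)} = t \left(t + \frac{-4 - t}{t}\right)$ ($l{\left(t \right)} = \left(t + \frac{-4 - t}{t}\right) t = t \left(t + \frac{-4 - t}{t}\right)$)
$\left(b{\left(-1,6 \right)} + l{\left(5 \right)}\right)^{2} = \left(6 - \left(9 - 25\right)\right)^{2} = \left(6 - -16\right)^{2} = \left(6 + 16\right)^{2} = 22^{2} = 484$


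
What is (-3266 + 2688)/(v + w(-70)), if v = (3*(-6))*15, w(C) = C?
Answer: 17/10 ≈ 1.7000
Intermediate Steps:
v = -270 (v = -18*15 = -270)
(-3266 + 2688)/(v + w(-70)) = (-3266 + 2688)/(-270 - 70) = -578/(-340) = -578*(-1/340) = 17/10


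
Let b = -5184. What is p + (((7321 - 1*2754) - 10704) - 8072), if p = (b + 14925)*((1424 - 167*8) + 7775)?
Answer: 76579274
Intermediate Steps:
p = 76593483 (p = (-5184 + 14925)*((1424 - 167*8) + 7775) = 9741*((1424 - 1*1336) + 7775) = 9741*((1424 - 1336) + 7775) = 9741*(88 + 7775) = 9741*7863 = 76593483)
p + (((7321 - 1*2754) - 10704) - 8072) = 76593483 + (((7321 - 1*2754) - 10704) - 8072) = 76593483 + (((7321 - 2754) - 10704) - 8072) = 76593483 + ((4567 - 10704) - 8072) = 76593483 + (-6137 - 8072) = 76593483 - 14209 = 76579274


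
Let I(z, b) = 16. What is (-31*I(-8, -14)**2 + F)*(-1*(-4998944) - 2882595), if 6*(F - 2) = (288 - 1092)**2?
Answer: 211215862898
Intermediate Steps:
F = 107738 (F = 2 + (288 - 1092)**2/6 = 2 + (1/6)*(-804)**2 = 2 + (1/6)*646416 = 2 + 107736 = 107738)
(-31*I(-8, -14)**2 + F)*(-1*(-4998944) - 2882595) = (-31*16**2 + 107738)*(-1*(-4998944) - 2882595) = (-31*256 + 107738)*(4998944 - 2882595) = (-7936 + 107738)*2116349 = 99802*2116349 = 211215862898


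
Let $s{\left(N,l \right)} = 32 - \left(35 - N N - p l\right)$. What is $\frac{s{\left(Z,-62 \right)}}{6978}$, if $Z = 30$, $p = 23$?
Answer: $- \frac{529}{6978} \approx -0.07581$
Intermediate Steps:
$s{\left(N,l \right)} = -3 + N^{2} + 23 l$ ($s{\left(N,l \right)} = 32 - \left(35 - 23 l - N N\right) = 32 - \left(35 - N^{2} - 23 l\right) = 32 + \left(-35 + N^{2} + 23 l\right) = -3 + N^{2} + 23 l$)
$\frac{s{\left(Z,-62 \right)}}{6978} = \frac{-3 + 30^{2} + 23 \left(-62\right)}{6978} = \left(-3 + 900 - 1426\right) \frac{1}{6978} = \left(-529\right) \frac{1}{6978} = - \frac{529}{6978}$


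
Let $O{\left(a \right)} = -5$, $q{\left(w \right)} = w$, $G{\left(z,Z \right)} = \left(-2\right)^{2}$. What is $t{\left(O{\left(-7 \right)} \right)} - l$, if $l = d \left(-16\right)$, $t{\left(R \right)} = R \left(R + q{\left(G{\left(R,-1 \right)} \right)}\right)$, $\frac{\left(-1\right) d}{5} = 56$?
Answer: $-4475$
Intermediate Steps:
$d = -280$ ($d = \left(-5\right) 56 = -280$)
$G{\left(z,Z \right)} = 4$
$t{\left(R \right)} = R \left(4 + R\right)$ ($t{\left(R \right)} = R \left(R + 4\right) = R \left(4 + R\right)$)
$l = 4480$ ($l = \left(-280\right) \left(-16\right) = 4480$)
$t{\left(O{\left(-7 \right)} \right)} - l = - 5 \left(4 - 5\right) - 4480 = \left(-5\right) \left(-1\right) - 4480 = 5 - 4480 = -4475$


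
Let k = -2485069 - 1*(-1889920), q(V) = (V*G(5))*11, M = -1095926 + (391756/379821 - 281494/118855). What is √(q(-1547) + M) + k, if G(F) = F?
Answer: -595149 + I*√2406840400352679844833253545/45143624955 ≈ -5.9515e+5 + 1086.7*I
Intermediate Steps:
M = -49474132677606524/45143624955 (M = -1095926 + (391756*(1/379821) - 281494*1/118855) = -1095926 + (391756/379821 - 281494/118855) = -1095926 - 60355173194/45143624955 = -49474132677606524/45143624955 ≈ -1.0959e+6)
q(V) = 55*V (q(V) = (V*5)*11 = (5*V)*11 = 55*V)
k = -595149 (k = -2485069 + 1889920 = -595149)
√(q(-1547) + M) + k = √(55*(-1547) - 49474132677606524/45143624955) - 595149 = √(-85085 - 49474132677606524/45143624955) - 595149 = √(-53315178006902699/45143624955) - 595149 = I*√2406840400352679844833253545/45143624955 - 595149 = -595149 + I*√2406840400352679844833253545/45143624955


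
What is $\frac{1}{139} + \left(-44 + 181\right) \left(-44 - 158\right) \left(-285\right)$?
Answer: $\frac{1096305511}{139} \approx 7.8871 \cdot 10^{6}$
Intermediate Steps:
$\frac{1}{139} + \left(-44 + 181\right) \left(-44 - 158\right) \left(-285\right) = \frac{1}{139} + 137 \left(-202\right) \left(-285\right) = \frac{1}{139} - -7887090 = \frac{1}{139} + 7887090 = \frac{1096305511}{139}$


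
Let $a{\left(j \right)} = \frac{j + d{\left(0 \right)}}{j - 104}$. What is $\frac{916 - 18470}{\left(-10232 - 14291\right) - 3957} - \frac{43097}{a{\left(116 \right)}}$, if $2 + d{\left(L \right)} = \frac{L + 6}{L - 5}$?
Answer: $- \frac{3068093881}{669280} \approx -4584.2$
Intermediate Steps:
$d{\left(L \right)} = -2 + \frac{6 + L}{-5 + L}$ ($d{\left(L \right)} = -2 + \frac{L + 6}{L - 5} = -2 + \frac{6 + L}{-5 + L}$)
$a{\left(j \right)} = \frac{- \frac{16}{5} + j}{-104 + j}$ ($a{\left(j \right)} = \frac{j + \frac{16 - 0}{-5 + 0}}{j - 104} = \frac{j + \frac{16 + 0}{-5}}{-104 + j} = \frac{j - \frac{16}{5}}{-104 + j} = \frac{- \frac{16}{5} + j}{-104 + j}$)
$\frac{916 - 18470}{\left(-10232 - 14291\right) - 3957} - \frac{43097}{a{\left(116 \right)}} = \frac{916 - 18470}{\left(-10232 - 14291\right) - 3957} - \frac{43097}{\frac{1}{-104 + 116} \left(- \frac{16}{5} + 116\right)} = - \frac{17554}{-24523 - 3957} - \frac{43097}{\frac{1}{12} \cdot \frac{564}{5}} = - \frac{17554}{-28480} - \frac{43097}{\frac{1}{12} \cdot \frac{564}{5}} = \left(-17554\right) \left(- \frac{1}{28480}\right) - \frac{43097}{\frac{47}{5}} = \frac{8777}{14240} - \frac{215485}{47} = - \frac{3068093881}{669280}$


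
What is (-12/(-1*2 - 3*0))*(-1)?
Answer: -6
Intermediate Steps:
(-12/(-1*2 - 3*0))*(-1) = (-12/(-2 + 0))*(-1) = (-12/(-2))*(-1) = -1/2*(-12)*(-1) = 6*(-1) = -6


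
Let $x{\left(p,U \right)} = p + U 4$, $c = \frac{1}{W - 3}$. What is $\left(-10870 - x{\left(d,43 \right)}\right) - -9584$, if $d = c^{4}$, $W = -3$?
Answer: $- \frac{1889569}{1296} \approx -1458.0$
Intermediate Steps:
$c = - \frac{1}{6}$ ($c = \frac{1}{-3 - 3} = \frac{1}{-6} = - \frac{1}{6} \approx -0.16667$)
$d = \frac{1}{1296}$ ($d = \left(- \frac{1}{6}\right)^{4} = \frac{1}{1296} \approx 0.0007716$)
$x{\left(p,U \right)} = p + 4 U$
$\left(-10870 - x{\left(d,43 \right)}\right) - -9584 = \left(-10870 - \left(\frac{1}{1296} + 4 \cdot 43\right)\right) - -9584 = \left(-10870 - \left(\frac{1}{1296} + 172\right)\right) + 9584 = \left(-10870 - \frac{222913}{1296}\right) + 9584 = - \frac{14310433}{1296} + 9584 = - \frac{1889569}{1296}$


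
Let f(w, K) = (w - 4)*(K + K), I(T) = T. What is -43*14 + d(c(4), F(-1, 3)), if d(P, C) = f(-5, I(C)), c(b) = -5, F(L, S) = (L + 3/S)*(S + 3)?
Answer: -602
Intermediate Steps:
f(w, K) = 2*K*(-4 + w) (f(w, K) = (-4 + w)*(2*K) = 2*K*(-4 + w))
F(L, S) = (3 + S)*(L + 3/S) (F(L, S) = (L + 3/S)*(3 + S) = (3 + S)*(L + 3/S))
d(P, C) = -18*C (d(P, C) = 2*C*(-4 - 5) = 2*C*(-9) = -18*C)
-43*14 + d(c(4), F(-1, 3)) = -43*14 - 18*(3 + 3*(-1) + 9/3 - 1*3) = -602 - 18*(3 - 3 + 9*(⅓) - 3) = -602 - 18*(3 - 3 + 3 - 3) = -602 - 18*0 = -602 + 0 = -602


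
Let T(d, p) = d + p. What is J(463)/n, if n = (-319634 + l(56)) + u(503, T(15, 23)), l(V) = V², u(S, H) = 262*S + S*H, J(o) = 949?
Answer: -949/165598 ≈ -0.0057307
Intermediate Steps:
u(S, H) = 262*S + H*S
n = -165598 (n = (-319634 + 56²) + 503*(262 + (15 + 23)) = (-319634 + 3136) + 503*(262 + 38) = -316498 + 503*300 = -316498 + 150900 = -165598)
J(463)/n = 949/(-165598) = 949*(-1/165598) = -949/165598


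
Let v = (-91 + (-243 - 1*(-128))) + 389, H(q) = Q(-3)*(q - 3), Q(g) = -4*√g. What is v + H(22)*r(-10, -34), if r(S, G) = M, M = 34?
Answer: 183 - 2584*I*√3 ≈ 183.0 - 4475.6*I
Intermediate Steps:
H(q) = -4*I*√3*(-3 + q) (H(q) = (-4*I*√3)*(q - 3) = (-4*I*√3)*(-3 + q) = -4*I*√3*(-3 + q))
r(S, G) = 34
v = 183 (v = (-91 + (-243 + 128)) + 389 = (-91 - 115) + 389 = -206 + 389 = 183)
v + H(22)*r(-10, -34) = 183 + (4*I*√3*(3 - 1*22))*34 = 183 + (4*I*√3*(3 - 22))*34 = 183 + (4*I*√3*(-19))*34 = 183 - 76*I*√3*34 = 183 - 2584*I*√3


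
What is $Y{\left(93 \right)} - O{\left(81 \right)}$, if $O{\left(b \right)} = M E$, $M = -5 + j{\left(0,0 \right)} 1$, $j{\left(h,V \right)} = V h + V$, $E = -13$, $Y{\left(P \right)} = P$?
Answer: $28$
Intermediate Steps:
$j{\left(h,V \right)} = V + V h$
$M = -5$ ($M = -5 + 0 \left(1 + 0\right) 1 = -5 + 0 \cdot 1 \cdot 1 = -5 + 0 \cdot 1 = -5 + 0 = -5$)
$O{\left(b \right)} = 65$ ($O{\left(b \right)} = \left(-5\right) \left(-13\right) = 65$)
$Y{\left(93 \right)} - O{\left(81 \right)} = 93 - 65 = 28$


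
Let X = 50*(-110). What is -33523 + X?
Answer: -39023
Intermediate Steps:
X = -5500
-33523 + X = -33523 - 5500 = -39023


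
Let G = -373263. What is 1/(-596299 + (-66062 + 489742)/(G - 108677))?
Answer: -24097/14369038187 ≈ -1.6770e-6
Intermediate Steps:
1/(-596299 + (-66062 + 489742)/(G - 108677)) = 1/(-596299 + (-66062 + 489742)/(-373263 - 108677)) = 1/(-596299 + 423680/(-481940)) = 1/(-596299 + 423680*(-1/481940)) = 1/(-596299 - 21184/24097) = 1/(-14369038187/24097) = -24097/14369038187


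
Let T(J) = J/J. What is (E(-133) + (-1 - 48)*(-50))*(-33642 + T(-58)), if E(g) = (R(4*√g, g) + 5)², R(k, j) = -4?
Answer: -82454091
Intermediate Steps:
T(J) = 1
E(g) = 1 (E(g) = (-4 + 5)² = 1² = 1)
(E(-133) + (-1 - 48)*(-50))*(-33642 + T(-58)) = (1 + (-1 - 48)*(-50))*(-33642 + 1) = (1 - 49*(-50))*(-33641) = (1 + 2450)*(-33641) = 2451*(-33641) = -82454091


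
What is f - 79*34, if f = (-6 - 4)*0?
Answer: -2686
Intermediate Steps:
f = 0 (f = -10*0 = 0)
f - 79*34 = 0 - 79*34 = 0 - 2686 = -2686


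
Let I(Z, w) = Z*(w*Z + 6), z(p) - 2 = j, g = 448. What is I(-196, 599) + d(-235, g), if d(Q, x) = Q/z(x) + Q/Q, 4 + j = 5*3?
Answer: 299129882/13 ≈ 2.3010e+7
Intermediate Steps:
j = 11 (j = -4 + 5*3 = -4 + 15 = 11)
z(p) = 13 (z(p) = 2 + 11 = 13)
I(Z, w) = Z*(6 + Z*w) (I(Z, w) = Z*(Z*w + 6) = Z*(6 + Z*w))
d(Q, x) = 1 + Q/13 (d(Q, x) = Q/13 + Q/Q = Q*(1/13) + 1 = Q/13 + 1 = 1 + Q/13)
I(-196, 599) + d(-235, g) = -196*(6 - 196*599) + (1 + (1/13)*(-235)) = -196*(6 - 117404) + (1 - 235/13) = -196*(-117398) - 222/13 = 23010008 - 222/13 = 299129882/13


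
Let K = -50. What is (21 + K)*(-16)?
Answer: 464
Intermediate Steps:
(21 + K)*(-16) = (21 - 50)*(-16) = -29*(-16) = 464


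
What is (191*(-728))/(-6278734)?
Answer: 9932/448481 ≈ 0.022146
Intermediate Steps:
(191*(-728))/(-6278734) = -139048*(-1/6278734) = 9932/448481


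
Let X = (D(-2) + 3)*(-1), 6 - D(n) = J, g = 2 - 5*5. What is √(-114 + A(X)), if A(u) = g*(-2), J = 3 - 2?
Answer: 2*I*√17 ≈ 8.2462*I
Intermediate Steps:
J = 1
g = -23 (g = 2 - 25 = -23)
D(n) = 5 (D(n) = 6 - 1*1 = 6 - 1 = 5)
X = -8 (X = (5 + 3)*(-1) = 8*(-1) = -8)
A(u) = 46 (A(u) = -23*(-2) = 46)
√(-114 + A(X)) = √(-114 + 46) = √(-68) = 2*I*√17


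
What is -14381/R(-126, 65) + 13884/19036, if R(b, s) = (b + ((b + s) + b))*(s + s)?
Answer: 209674169/193643710 ≈ 1.0828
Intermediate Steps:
R(b, s) = 2*s*(s + 3*b) (R(b, s) = (b + (s + 2*b))*(2*s) = (s + 3*b)*(2*s) = 2*s*(s + 3*b))
-14381/R(-126, 65) + 13884/19036 = -14381*1/(130*(65 + 3*(-126))) + 13884/19036 = -14381*1/(130*(65 - 378)) + 13884*(1/19036) = -14381/(2*65*(-313)) + 3471/4759 = -14381/(-40690) + 3471/4759 = -14381*(-1/40690) + 3471/4759 = 14381/40690 + 3471/4759 = 209674169/193643710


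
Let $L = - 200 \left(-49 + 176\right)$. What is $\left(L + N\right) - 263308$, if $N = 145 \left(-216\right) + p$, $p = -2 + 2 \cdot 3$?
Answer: $-320024$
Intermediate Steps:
$p = 4$ ($p = -2 + 6 = 4$)
$L = -25400$ ($L = \left(-200\right) 127 = -25400$)
$N = -31316$ ($N = 145 \left(-216\right) + 4 = -31320 + 4 = -31316$)
$\left(L + N\right) - 263308 = \left(-25400 - 31316\right) - 263308 = -56716 - 263308 = -320024$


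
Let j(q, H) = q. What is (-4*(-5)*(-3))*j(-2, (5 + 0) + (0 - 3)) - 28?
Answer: 92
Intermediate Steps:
(-4*(-5)*(-3))*j(-2, (5 + 0) + (0 - 3)) - 28 = (-4*(-5)*(-3))*(-2) - 28 = (20*(-3))*(-2) - 28 = -60*(-2) - 28 = 120 - 28 = 92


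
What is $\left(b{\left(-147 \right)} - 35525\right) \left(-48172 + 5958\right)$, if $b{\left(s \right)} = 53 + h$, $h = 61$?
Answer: $1494839954$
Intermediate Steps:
$b{\left(s \right)} = 114$ ($b{\left(s \right)} = 53 + 61 = 114$)
$\left(b{\left(-147 \right)} - 35525\right) \left(-48172 + 5958\right) = \left(114 - 35525\right) \left(-48172 + 5958\right) = \left(-35411\right) \left(-42214\right) = 1494839954$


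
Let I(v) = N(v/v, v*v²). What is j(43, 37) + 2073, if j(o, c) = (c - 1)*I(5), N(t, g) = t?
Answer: 2109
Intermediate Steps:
I(v) = 1 (I(v) = v/v = 1)
j(o, c) = -1 + c (j(o, c) = (c - 1)*1 = (-1 + c)*1 = -1 + c)
j(43, 37) + 2073 = (-1 + 37) + 2073 = 36 + 2073 = 2109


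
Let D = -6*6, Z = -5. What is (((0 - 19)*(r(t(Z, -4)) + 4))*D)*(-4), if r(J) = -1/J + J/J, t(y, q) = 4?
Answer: -12996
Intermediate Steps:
r(J) = 1 - 1/J (r(J) = -1/J + 1 = 1 - 1/J)
D = -36
(((0 - 19)*(r(t(Z, -4)) + 4))*D)*(-4) = (((0 - 19)*((-1 + 4)/4 + 4))*(-36))*(-4) = (-19*((¼)*3 + 4)*(-36))*(-4) = (-19*(¾ + 4)*(-36))*(-4) = (-19*19/4*(-36))*(-4) = -361/4*(-36)*(-4) = 3249*(-4) = -12996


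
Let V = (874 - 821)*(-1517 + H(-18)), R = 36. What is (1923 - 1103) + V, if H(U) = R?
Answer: -77673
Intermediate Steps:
H(U) = 36
V = -78493 (V = (874 - 821)*(-1517 + 36) = 53*(-1481) = -78493)
(1923 - 1103) + V = (1923 - 1103) - 78493 = 820 - 78493 = -77673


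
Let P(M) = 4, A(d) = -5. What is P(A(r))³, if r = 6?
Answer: 64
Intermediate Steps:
P(A(r))³ = 4³ = 64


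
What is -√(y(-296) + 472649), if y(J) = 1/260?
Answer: -√7987768165/130 ≈ -687.50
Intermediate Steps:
y(J) = 1/260
-√(y(-296) + 472649) = -√(1/260 + 472649) = -√(122888741/260) = -√7987768165/130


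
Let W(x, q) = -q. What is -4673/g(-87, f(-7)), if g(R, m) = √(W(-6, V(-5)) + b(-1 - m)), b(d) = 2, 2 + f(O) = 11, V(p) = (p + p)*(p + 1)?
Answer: 4673*I*√38/38 ≈ 758.06*I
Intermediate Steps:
V(p) = 2*p*(1 + p) (V(p) = (2*p)*(1 + p) = 2*p*(1 + p))
f(O) = 9 (f(O) = -2 + 11 = 9)
g(R, m) = I*√38 (g(R, m) = √(-2*(-5)*(1 - 5) + 2) = √(-2*(-5)*(-4) + 2) = √(-1*40 + 2) = √(-40 + 2) = √(-38) = I*√38)
-4673/g(-87, f(-7)) = -4673*(-I*√38/38) = -(-4673)*I*√38/38 = 4673*I*√38/38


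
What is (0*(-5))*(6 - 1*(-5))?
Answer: 0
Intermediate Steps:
(0*(-5))*(6 - 1*(-5)) = 0*(6 + 5) = 0*11 = 0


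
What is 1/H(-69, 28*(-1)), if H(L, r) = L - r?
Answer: -1/41 ≈ -0.024390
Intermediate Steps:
1/H(-69, 28*(-1)) = 1/(-69 - 28*(-1)) = 1/(-69 - 1*(-28)) = 1/(-69 + 28) = 1/(-41) = -1/41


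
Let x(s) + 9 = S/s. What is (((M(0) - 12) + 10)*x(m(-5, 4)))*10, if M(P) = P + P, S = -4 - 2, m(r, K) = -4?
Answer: 150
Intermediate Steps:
S = -6
M(P) = 2*P
x(s) = -9 - 6/s
(((M(0) - 12) + 10)*x(m(-5, 4)))*10 = (((2*0 - 12) + 10)*(-9 - 6/(-4)))*10 = (((0 - 12) + 10)*(-9 - 6*(-1/4)))*10 = ((-12 + 10)*(-9 + 3/2))*10 = -2*(-15/2)*10 = 15*10 = 150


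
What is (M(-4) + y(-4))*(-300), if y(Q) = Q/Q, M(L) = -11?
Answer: 3000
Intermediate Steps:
y(Q) = 1
(M(-4) + y(-4))*(-300) = (-11 + 1)*(-300) = -10*(-300) = 3000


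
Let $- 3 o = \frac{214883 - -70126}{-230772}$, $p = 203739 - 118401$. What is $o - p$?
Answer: $- \frac{19693525933}{230772} \approx -85338.0$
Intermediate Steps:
$p = 85338$
$o = \frac{95003}{230772}$ ($o = - \frac{\left(214883 - -70126\right) \frac{1}{-230772}}{3} = - \frac{\left(214883 + 70126\right) \left(- \frac{1}{230772}\right)}{3} = - \frac{285009 \left(- \frac{1}{230772}\right)}{3} = \left(- \frac{1}{3}\right) \left(- \frac{95003}{76924}\right) = \frac{95003}{230772} \approx 0.41167$)
$o - p = \frac{95003}{230772} - 85338 = - \frac{19693525933}{230772}$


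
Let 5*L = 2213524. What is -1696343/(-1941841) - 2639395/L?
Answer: -1988321017113/390755605244 ≈ -5.0884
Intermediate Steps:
L = 2213524/5 (L = (1/5)*2213524 = 2213524/5 ≈ 4.4271e+5)
-1696343/(-1941841) - 2639395/L = -1696343/(-1941841) - 2639395/2213524/5 = -1696343*(-1/1941841) - 2639395*5/2213524 = 154213/176531 - 13196975/2213524 = -1988321017113/390755605244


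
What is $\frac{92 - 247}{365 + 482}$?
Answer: $- \frac{155}{847} \approx -0.183$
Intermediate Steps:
$\frac{92 - 247}{365 + 482} = - \frac{155}{847}$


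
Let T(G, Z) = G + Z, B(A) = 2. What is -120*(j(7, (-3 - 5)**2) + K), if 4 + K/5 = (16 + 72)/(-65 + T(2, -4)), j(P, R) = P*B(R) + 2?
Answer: 84960/67 ≈ 1268.1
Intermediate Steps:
j(P, R) = 2 + 2*P (j(P, R) = P*2 + 2 = 2*P + 2 = 2 + 2*P)
K = -1780/67 (K = -20 + 5*((16 + 72)/(-65 + (2 - 4))) = -20 + 5*(88/(-65 - 2)) = -20 + 5*(88/(-67)) = -20 + 5*(88*(-1/67)) = -20 + 5*(-88/67) = -20 - 440/67 = -1780/67 ≈ -26.567)
-120*(j(7, (-3 - 5)**2) + K) = -120*((2 + 2*7) - 1780/67) = -120*((2 + 14) - 1780/67) = -120*(16 - 1780/67) = -120*(-708/67) = 84960/67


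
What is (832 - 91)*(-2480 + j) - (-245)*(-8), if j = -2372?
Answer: -3597292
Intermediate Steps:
(832 - 91)*(-2480 + j) - (-245)*(-8) = (832 - 91)*(-2480 - 2372) - (-245)*(-8) = 741*(-4852) - 1*1960 = -3595332 - 1960 = -3597292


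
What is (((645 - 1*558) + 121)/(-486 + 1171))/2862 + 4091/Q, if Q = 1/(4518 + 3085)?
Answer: 30489104950259/980235 ≈ 3.1104e+7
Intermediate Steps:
Q = 1/7603 ≈ 0.00013153
(((645 - 1*558) + 121)/(-486 + 1171))/2862 + 4091/Q = (((645 - 1*558) + 121)/(-486 + 1171))/2862 + 4091/(1/7603) = (((645 - 558) + 121)/685)*(1/2862) + 4091*7603 = ((87 + 121)*(1/685))*(1/2862) + 31103873 = (208*(1/685))*(1/2862) + 31103873 = (208/685)*(1/2862) + 31103873 = 104/980235 + 31103873 = 30489104950259/980235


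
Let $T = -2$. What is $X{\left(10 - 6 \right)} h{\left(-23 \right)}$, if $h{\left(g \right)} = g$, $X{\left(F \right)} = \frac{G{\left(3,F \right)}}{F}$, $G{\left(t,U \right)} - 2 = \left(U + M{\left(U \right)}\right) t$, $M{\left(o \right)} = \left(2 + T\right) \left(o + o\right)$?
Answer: $- \frac{161}{2} \approx -80.5$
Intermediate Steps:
$M{\left(o \right)} = 0$ ($M{\left(o \right)} = \left(2 - 2\right) \left(o + o\right) = 0 \cdot 2 o = 0$)
$G{\left(t,U \right)} = 2 + U t$ ($G{\left(t,U \right)} = 2 + \left(U + 0\right) t = 2 + U t$)
$X{\left(F \right)} = \frac{2 + 3 F}{F}$ ($X{\left(F \right)} = \frac{2 + F 3}{F} = \frac{2 + 3 F}{F}$)
$X{\left(10 - 6 \right)} h{\left(-23 \right)} = \left(3 + \frac{2}{10 - 6}\right) \left(-23\right) = \left(3 + \frac{2}{4}\right) \left(-23\right) = \left(3 + 2 \cdot \frac{1}{4}\right) \left(-23\right) = \left(3 + \frac{1}{2}\right) \left(-23\right) = \frac{7}{2} \left(-23\right) = - \frac{161}{2}$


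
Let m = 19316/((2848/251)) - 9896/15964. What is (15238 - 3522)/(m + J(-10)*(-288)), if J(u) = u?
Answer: 33292091872/13019430761 ≈ 2.5571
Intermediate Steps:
m = 4835645801/2841592 (m = 19316/((2848*(1/251))) - 9896*1/15964 = 19316/(2848/251) - 2474/3991 = 19316*(251/2848) - 2474/3991 = 1212079/712 - 2474/3991 = 4835645801/2841592 ≈ 1701.7)
(15238 - 3522)/(m + J(-10)*(-288)) = (15238 - 3522)/(4835645801/2841592 - 10*(-288)) = 11716/(4835645801/2841592 + 2880) = 11716/(13019430761/2841592) = 11716*(2841592/13019430761) = 33292091872/13019430761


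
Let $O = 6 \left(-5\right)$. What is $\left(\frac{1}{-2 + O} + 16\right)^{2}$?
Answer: $\frac{261121}{1024} \approx 255.0$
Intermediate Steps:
$O = -30$
$\left(\frac{1}{-2 + O} + 16\right)^{2} = \left(\frac{1}{-2 - 30} + 16\right)^{2} = \left(\frac{1}{-32} + 16\right)^{2} = \left(- \frac{1}{32} + 16\right)^{2} = \left(\frac{511}{32}\right)^{2} = \frac{261121}{1024}$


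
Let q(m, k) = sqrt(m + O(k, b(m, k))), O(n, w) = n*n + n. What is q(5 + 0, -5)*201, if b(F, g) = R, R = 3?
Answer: 1005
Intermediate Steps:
b(F, g) = 3
O(n, w) = n + n**2 (O(n, w) = n**2 + n = n + n**2)
q(m, k) = sqrt(m + k*(1 + k))
q(5 + 0, -5)*201 = sqrt((5 + 0) - 5*(1 - 5))*201 = sqrt(5 - 5*(-4))*201 = sqrt(5 + 20)*201 = sqrt(25)*201 = 5*201 = 1005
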